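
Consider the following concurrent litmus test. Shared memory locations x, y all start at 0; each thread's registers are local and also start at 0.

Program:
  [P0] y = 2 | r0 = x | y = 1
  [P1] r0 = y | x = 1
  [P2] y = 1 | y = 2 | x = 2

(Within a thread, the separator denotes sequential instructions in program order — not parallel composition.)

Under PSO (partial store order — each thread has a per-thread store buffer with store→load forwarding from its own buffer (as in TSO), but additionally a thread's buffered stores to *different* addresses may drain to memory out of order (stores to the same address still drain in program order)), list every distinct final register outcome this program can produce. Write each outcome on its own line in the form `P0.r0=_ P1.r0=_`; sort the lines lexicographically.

outcome vector order: (P0.r0,P1.r0)
|PSO outcomes| = 9

P0.r0=0 P1.r0=0
P0.r0=0 P1.r0=1
P0.r0=0 P1.r0=2
P0.r0=1 P1.r0=0
P0.r0=1 P1.r0=1
P0.r0=1 P1.r0=2
P0.r0=2 P1.r0=0
P0.r0=2 P1.r0=1
P0.r0=2 P1.r0=2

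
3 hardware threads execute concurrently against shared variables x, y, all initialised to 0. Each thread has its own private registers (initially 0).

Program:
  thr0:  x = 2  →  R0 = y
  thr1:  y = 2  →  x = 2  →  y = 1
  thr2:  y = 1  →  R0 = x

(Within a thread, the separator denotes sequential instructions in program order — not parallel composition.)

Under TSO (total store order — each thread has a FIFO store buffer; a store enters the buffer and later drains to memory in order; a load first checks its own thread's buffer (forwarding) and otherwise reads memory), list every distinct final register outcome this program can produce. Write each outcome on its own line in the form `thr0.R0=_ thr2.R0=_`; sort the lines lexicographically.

outcome vector order: (thr0.R0,thr2.R0)
|TSO outcomes| = 6

thr0.R0=0 thr2.R0=0
thr0.R0=0 thr2.R0=2
thr0.R0=1 thr2.R0=0
thr0.R0=1 thr2.R0=2
thr0.R0=2 thr2.R0=0
thr0.R0=2 thr2.R0=2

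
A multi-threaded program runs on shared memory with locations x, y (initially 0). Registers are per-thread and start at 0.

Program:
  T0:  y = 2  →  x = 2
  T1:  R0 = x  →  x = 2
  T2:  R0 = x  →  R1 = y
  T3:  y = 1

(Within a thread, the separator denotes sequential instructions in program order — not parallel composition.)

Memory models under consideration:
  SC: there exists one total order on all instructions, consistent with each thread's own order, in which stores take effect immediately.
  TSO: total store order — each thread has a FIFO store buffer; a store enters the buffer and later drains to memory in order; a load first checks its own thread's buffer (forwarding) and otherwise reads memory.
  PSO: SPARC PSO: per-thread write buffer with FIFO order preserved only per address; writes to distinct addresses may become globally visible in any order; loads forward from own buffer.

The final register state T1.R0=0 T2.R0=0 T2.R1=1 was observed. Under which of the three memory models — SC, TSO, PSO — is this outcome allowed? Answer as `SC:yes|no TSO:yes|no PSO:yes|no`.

SC:yes TSO:yes PSO:yes

outcome vector order: (T1.R0,T2.R0,T2.R1)
SC: 11 outcomes — {0/0/0, 0/0/1, 0/0/2, 0/2/0, 0/2/1, 0/2/2, 2/0/0, 2/0/1, 2/0/2, 2/2/1, 2/2/2}
TSO: 11 outcomes — {0/0/0, 0/0/1, 0/0/2, 0/2/0, 0/2/1, 0/2/2, 2/0/0, 2/0/1, 2/0/2, 2/2/1, 2/2/2}
PSO: 12 outcomes — {0/0/0, 0/0/1, 0/0/2, 0/2/0, 0/2/1, 0/2/2, 2/0/0, 2/0/1, 2/0/2, 2/2/0, 2/2/1, 2/2/2}
target 0/0/1 ∈ {SC,TSO,PSO}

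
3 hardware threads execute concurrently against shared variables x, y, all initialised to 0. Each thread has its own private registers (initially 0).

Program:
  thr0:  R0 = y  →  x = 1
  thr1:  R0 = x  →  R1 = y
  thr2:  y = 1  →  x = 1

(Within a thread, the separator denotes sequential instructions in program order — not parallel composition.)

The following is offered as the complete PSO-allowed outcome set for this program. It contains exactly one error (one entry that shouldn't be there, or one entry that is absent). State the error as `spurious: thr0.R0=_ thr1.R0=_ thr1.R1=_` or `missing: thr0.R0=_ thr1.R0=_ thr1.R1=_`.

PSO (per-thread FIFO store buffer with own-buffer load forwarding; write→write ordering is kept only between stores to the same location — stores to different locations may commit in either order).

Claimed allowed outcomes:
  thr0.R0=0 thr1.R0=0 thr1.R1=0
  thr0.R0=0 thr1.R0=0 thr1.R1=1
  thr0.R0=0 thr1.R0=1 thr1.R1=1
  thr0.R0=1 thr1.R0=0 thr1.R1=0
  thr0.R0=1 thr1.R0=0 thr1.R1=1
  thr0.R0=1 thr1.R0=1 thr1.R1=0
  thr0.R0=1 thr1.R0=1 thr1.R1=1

missing: thr0.R0=0 thr1.R0=1 thr1.R1=0

outcome vector order: (thr0.R0,thr1.R0,thr1.R1)
[PSO] allowed = {(0,0,0), (0,0,1), (0,1,0), (0,1,1), (1,0,0), (1,0,1), (1,1,0), (1,1,1)}
PSO∖claimed = {(0,1,0)}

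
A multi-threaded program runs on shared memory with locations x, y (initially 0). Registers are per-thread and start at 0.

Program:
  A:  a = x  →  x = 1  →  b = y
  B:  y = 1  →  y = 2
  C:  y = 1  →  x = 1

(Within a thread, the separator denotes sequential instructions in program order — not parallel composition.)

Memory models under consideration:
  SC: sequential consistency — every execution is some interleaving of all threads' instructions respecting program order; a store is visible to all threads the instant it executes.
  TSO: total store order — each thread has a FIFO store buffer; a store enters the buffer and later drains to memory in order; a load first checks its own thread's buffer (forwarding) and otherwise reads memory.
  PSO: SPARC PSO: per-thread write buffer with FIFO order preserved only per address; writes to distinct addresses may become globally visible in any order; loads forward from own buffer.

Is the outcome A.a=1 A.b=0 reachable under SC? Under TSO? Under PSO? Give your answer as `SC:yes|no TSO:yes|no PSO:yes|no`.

SC:no TSO:no PSO:yes

outcome vector order: (A.a,A.b)
SC: 5 outcomes — {<0 0>; <0 1>; <0 2>; <1 1>; <1 2>}
TSO: 5 outcomes — {<0 0>; <0 1>; <0 2>; <1 1>; <1 2>}
PSO: 6 outcomes — {<0 0>; <0 1>; <0 2>; <1 0>; <1 1>; <1 2>}
target <1 0> ∈ {PSO}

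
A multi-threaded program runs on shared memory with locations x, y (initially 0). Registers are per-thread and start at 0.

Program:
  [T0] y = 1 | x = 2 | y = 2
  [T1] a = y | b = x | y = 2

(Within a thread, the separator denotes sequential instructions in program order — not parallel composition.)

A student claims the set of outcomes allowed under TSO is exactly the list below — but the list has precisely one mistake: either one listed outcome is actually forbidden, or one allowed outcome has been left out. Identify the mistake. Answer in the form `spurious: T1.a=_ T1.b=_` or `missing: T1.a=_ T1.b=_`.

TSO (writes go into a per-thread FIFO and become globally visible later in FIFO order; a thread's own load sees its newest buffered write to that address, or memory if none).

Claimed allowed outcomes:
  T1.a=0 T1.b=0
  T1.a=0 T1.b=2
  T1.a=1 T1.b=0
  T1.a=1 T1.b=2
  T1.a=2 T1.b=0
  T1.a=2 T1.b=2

spurious: T1.a=2 T1.b=0

outcome vector order: (T1.a,T1.b)
TSO (5): <0 0>; <0 2>; <1 0>; <1 2>; <2 2>
claimed∖TSO = {<2 0>}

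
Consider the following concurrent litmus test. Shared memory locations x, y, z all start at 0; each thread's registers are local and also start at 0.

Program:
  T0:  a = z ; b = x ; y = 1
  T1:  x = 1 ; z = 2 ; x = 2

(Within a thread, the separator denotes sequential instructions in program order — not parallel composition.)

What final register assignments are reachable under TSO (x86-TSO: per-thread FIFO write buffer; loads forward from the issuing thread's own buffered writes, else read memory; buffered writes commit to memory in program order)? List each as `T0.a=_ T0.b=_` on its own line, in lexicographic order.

outcome vector order: (T0.a,T0.b)
|TSO outcomes| = 5

T0.a=0 T0.b=0
T0.a=0 T0.b=1
T0.a=0 T0.b=2
T0.a=2 T0.b=1
T0.a=2 T0.b=2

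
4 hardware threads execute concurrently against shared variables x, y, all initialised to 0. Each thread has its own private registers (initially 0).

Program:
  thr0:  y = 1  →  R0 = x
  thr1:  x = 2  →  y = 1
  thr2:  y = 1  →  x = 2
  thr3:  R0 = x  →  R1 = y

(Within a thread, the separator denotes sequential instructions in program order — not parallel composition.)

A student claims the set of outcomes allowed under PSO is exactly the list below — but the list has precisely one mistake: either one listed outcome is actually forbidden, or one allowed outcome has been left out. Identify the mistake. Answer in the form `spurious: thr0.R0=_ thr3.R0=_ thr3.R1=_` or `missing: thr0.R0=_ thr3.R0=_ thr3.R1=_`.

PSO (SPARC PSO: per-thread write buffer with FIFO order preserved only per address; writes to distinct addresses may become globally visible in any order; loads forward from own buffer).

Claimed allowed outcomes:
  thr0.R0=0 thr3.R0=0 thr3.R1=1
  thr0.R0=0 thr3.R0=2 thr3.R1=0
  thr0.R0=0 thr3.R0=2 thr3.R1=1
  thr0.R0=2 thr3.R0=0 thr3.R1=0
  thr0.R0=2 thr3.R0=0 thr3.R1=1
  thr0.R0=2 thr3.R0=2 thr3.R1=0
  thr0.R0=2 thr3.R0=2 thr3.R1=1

outcome vector order: (thr0.R0,thr3.R0,thr3.R1)
PSO: 8 outcomes — {<0 0 0> <0 0 1> <0 2 0> <0 2 1> <2 0 0> <2 0 1> <2 2 0> <2 2 1>}
PSO∖claimed = {<0 0 0>}

missing: thr0.R0=0 thr3.R0=0 thr3.R1=0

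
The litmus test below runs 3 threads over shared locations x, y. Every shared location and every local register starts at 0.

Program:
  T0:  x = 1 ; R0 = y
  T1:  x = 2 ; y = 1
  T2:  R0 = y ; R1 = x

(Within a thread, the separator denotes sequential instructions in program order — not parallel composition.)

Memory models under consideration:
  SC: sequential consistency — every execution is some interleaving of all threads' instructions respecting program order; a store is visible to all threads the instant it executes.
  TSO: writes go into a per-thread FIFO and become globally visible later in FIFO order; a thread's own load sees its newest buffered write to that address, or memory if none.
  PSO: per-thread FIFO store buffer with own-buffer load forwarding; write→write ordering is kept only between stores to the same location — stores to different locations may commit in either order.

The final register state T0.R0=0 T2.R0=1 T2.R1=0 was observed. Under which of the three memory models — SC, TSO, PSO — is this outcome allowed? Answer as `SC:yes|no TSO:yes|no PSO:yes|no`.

outcome vector order: (T0.R0,T2.R0,T2.R1)
under SC → 0/0/0, 0/0/1, 0/0/2, 0/1/1, 0/1/2, 1/0/0, 1/0/1, 1/0/2, 1/1/1, 1/1/2
under TSO → 0/0/0, 0/0/1, 0/0/2, 0/1/1, 0/1/2, 1/0/0, 1/0/1, 1/0/2, 1/1/1, 1/1/2
under PSO → 0/0/0, 0/0/1, 0/0/2, 0/1/0, 0/1/1, 0/1/2, 1/0/0, 1/0/1, 1/0/2, 1/1/0, 1/1/1, 1/1/2
target 0/1/0 ∈ {PSO}

SC:no TSO:no PSO:yes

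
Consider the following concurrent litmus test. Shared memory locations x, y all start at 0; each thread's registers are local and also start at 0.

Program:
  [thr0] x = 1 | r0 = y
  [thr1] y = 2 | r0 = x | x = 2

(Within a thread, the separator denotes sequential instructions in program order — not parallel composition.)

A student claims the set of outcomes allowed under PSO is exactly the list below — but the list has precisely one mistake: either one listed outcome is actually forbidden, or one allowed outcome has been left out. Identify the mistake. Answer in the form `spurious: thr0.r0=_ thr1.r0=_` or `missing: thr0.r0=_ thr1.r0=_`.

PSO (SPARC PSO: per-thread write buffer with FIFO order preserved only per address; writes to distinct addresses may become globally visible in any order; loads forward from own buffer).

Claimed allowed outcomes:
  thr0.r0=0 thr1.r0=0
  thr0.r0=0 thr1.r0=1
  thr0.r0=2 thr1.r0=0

missing: thr0.r0=2 thr1.r0=1

outcome vector order: (thr0.r0,thr1.r0)
PSO (4): 0/0, 0/1, 2/0, 2/1
PSO∖claimed = {2/1}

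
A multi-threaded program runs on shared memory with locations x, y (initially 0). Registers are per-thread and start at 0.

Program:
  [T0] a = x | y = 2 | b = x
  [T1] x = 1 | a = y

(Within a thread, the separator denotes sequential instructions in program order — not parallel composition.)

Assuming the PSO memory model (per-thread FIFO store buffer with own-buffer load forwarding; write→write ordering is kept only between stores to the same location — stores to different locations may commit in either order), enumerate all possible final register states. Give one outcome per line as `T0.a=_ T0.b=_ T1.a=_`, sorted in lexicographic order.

T0.a=0 T0.b=0 T1.a=0
T0.a=0 T0.b=0 T1.a=2
T0.a=0 T0.b=1 T1.a=0
T0.a=0 T0.b=1 T1.a=2
T0.a=1 T0.b=1 T1.a=0
T0.a=1 T0.b=1 T1.a=2

outcome vector order: (T0.a,T0.b,T1.a)
|PSO outcomes| = 6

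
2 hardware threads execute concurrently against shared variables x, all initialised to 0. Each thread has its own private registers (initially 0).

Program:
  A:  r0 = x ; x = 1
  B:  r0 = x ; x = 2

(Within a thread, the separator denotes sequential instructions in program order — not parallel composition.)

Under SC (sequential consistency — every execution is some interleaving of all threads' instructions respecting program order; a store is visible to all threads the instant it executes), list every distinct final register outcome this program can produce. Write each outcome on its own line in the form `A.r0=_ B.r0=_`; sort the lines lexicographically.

A.r0=0 B.r0=0
A.r0=0 B.r0=1
A.r0=2 B.r0=0

outcome vector order: (A.r0,B.r0)
|SC outcomes| = 3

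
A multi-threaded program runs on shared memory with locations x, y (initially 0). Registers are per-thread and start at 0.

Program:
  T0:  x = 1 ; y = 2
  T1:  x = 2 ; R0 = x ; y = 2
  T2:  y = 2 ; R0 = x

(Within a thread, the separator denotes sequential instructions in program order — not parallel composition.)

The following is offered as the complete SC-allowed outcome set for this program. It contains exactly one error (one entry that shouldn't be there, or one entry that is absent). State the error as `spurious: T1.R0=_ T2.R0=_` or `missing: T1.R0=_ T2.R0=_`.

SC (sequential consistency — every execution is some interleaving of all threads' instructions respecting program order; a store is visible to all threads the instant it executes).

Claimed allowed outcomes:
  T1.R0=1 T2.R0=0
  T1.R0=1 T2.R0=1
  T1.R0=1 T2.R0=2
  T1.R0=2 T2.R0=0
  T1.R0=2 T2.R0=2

missing: T1.R0=2 T2.R0=1

outcome vector order: (T1.R0,T2.R0)
SC (6): (1,0) (1,1) (1,2) (2,0) (2,1) (2,2)
SC∖claimed = {(2,1)}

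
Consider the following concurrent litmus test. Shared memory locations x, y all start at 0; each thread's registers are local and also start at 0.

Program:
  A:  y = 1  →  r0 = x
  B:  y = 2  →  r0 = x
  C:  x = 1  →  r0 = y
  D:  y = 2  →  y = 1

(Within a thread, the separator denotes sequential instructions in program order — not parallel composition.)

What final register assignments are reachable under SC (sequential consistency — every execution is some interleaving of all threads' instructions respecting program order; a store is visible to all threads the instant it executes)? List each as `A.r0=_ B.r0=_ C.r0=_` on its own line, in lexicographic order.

outcome vector order: (A.r0,B.r0,C.r0)
|SC outcomes| = 9

A.r0=0 B.r0=0 C.r0=1
A.r0=0 B.r0=0 C.r0=2
A.r0=0 B.r0=1 C.r0=1
A.r0=0 B.r0=1 C.r0=2
A.r0=1 B.r0=0 C.r0=1
A.r0=1 B.r0=0 C.r0=2
A.r0=1 B.r0=1 C.r0=0
A.r0=1 B.r0=1 C.r0=1
A.r0=1 B.r0=1 C.r0=2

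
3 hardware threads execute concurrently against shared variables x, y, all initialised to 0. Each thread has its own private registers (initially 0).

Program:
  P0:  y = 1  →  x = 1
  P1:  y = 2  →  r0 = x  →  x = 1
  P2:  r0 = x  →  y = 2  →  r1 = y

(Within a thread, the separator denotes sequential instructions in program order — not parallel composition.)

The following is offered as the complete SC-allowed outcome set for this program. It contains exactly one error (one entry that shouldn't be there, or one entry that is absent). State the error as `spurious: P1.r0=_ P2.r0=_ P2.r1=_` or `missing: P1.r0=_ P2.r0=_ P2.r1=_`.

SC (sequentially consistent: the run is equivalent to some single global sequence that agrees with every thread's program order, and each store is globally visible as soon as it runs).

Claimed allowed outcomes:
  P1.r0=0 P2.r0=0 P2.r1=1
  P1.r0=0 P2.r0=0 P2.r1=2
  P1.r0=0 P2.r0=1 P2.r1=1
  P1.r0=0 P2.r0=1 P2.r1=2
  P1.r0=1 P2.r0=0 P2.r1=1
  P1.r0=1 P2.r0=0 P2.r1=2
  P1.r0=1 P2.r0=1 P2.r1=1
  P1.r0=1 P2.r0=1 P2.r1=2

spurious: P1.r0=1 P2.r0=1 P2.r1=1

outcome vector order: (P1.r0,P2.r0,P2.r1)
SC (7): (0,0,1) (0,0,2) (0,1,1) (0,1,2) (1,0,1) (1,0,2) (1,1,2)
claimed∖SC = {(1,1,1)}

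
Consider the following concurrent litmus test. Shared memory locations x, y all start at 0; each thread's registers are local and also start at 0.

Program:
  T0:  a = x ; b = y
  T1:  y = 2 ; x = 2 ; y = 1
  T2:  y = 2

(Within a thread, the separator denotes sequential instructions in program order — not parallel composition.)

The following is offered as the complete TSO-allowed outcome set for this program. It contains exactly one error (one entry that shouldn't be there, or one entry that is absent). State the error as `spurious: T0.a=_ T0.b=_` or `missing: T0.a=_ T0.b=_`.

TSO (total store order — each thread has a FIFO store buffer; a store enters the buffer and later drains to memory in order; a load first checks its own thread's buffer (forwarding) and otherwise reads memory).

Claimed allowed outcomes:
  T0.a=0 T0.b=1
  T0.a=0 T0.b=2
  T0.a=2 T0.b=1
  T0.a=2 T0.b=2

missing: T0.a=0 T0.b=0

outcome vector order: (T0.a,T0.b)
[TSO] allowed = {00, 01, 02, 21, 22}
TSO∖claimed = {00}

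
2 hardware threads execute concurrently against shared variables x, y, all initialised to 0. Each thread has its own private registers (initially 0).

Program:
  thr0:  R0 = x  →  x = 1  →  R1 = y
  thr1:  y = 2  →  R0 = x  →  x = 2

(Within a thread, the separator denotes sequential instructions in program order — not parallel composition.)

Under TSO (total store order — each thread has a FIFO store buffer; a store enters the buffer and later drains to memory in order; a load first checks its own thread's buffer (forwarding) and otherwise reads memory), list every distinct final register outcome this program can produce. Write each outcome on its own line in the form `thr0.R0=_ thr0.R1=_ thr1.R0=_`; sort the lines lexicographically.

thr0.R0=0 thr0.R1=0 thr1.R0=0
thr0.R0=0 thr0.R1=0 thr1.R0=1
thr0.R0=0 thr0.R1=2 thr1.R0=0
thr0.R0=0 thr0.R1=2 thr1.R0=1
thr0.R0=2 thr0.R1=2 thr1.R0=0

outcome vector order: (thr0.R0,thr0.R1,thr1.R0)
|TSO outcomes| = 5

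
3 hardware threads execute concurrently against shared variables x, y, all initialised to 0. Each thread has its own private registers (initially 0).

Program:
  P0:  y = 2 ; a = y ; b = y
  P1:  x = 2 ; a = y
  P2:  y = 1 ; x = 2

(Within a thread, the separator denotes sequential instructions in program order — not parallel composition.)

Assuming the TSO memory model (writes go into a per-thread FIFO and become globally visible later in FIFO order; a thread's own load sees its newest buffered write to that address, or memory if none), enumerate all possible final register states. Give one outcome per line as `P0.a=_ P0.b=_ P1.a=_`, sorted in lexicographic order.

outcome vector order: (P0.a,P0.b,P1.a)
|TSO outcomes| = 9

P0.a=1 P0.b=1 P1.a=0
P0.a=1 P0.b=1 P1.a=1
P0.a=1 P0.b=1 P1.a=2
P0.a=2 P0.b=1 P1.a=0
P0.a=2 P0.b=1 P1.a=1
P0.a=2 P0.b=1 P1.a=2
P0.a=2 P0.b=2 P1.a=0
P0.a=2 P0.b=2 P1.a=1
P0.a=2 P0.b=2 P1.a=2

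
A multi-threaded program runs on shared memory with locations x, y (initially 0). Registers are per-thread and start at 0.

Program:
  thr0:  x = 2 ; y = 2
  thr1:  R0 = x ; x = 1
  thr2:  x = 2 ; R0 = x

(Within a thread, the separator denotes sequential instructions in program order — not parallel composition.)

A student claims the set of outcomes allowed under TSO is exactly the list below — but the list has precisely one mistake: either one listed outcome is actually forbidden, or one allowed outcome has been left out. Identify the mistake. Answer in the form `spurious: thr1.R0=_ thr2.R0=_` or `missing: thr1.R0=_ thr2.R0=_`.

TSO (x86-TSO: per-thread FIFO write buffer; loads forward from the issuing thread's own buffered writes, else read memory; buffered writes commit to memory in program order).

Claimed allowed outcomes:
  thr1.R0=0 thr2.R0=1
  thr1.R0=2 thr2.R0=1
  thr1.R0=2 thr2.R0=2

missing: thr1.R0=0 thr2.R0=2

outcome vector order: (thr1.R0,thr2.R0)
TSO: 4 outcomes — {<0 1>, <0 2>, <2 1>, <2 2>}
TSO∖claimed = {<0 2>}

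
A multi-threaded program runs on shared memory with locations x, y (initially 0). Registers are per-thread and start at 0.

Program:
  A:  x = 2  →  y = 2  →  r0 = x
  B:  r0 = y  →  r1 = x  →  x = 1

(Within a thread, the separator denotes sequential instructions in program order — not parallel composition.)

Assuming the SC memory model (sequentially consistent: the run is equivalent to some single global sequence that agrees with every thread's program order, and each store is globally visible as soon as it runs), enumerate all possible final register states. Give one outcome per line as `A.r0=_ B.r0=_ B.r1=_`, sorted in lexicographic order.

A.r0=1 B.r0=0 B.r1=0
A.r0=1 B.r0=0 B.r1=2
A.r0=1 B.r0=2 B.r1=2
A.r0=2 B.r0=0 B.r1=0
A.r0=2 B.r0=0 B.r1=2
A.r0=2 B.r0=2 B.r1=2

outcome vector order: (A.r0,B.r0,B.r1)
|SC outcomes| = 6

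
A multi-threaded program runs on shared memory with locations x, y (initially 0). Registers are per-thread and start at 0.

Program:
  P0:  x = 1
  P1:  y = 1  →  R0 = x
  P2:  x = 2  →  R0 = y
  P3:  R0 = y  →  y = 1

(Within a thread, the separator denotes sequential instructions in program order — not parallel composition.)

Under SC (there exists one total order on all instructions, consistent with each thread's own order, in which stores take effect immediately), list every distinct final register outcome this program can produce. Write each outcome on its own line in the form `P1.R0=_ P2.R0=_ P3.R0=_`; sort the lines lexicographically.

P1.R0=0 P2.R0=1 P3.R0=0
P1.R0=0 P2.R0=1 P3.R0=1
P1.R0=1 P2.R0=0 P3.R0=0
P1.R0=1 P2.R0=0 P3.R0=1
P1.R0=1 P2.R0=1 P3.R0=0
P1.R0=1 P2.R0=1 P3.R0=1
P1.R0=2 P2.R0=0 P3.R0=0
P1.R0=2 P2.R0=0 P3.R0=1
P1.R0=2 P2.R0=1 P3.R0=0
P1.R0=2 P2.R0=1 P3.R0=1

outcome vector order: (P1.R0,P2.R0,P3.R0)
|SC outcomes| = 10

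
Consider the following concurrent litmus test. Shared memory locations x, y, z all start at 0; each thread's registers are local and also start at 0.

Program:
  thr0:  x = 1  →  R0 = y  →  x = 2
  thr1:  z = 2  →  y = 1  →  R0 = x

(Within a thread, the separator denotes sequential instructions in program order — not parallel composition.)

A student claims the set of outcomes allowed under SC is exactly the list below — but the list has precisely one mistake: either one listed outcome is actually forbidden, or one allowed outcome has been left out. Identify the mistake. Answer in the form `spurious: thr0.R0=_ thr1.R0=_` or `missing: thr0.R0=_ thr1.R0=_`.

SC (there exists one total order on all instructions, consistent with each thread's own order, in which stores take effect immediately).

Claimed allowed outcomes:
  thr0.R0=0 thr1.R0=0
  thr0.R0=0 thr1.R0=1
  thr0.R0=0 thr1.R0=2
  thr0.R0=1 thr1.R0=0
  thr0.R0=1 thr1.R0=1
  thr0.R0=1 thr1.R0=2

outcome vector order: (thr0.R0,thr1.R0)
under SC → (0,1) (0,2) (1,0) (1,1) (1,2)
claimed∖SC = {(0,0)}

spurious: thr0.R0=0 thr1.R0=0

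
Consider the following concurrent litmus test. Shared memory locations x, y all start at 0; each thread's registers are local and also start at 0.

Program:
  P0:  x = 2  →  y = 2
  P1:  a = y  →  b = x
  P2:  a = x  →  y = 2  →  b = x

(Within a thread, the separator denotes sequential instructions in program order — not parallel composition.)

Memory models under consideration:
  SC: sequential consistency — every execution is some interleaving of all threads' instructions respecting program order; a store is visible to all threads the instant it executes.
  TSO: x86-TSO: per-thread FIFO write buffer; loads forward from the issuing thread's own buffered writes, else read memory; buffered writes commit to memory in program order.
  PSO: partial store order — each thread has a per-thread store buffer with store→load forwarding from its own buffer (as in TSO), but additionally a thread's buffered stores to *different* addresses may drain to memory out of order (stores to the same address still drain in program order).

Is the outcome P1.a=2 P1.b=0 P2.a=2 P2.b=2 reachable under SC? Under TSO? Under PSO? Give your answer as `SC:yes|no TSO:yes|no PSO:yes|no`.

SC:no TSO:no PSO:yes

outcome vector order: (P1.a,P1.b,P2.a,P2.b)
[SC] allowed = {0/0/0/0; 0/0/0/2; 0/0/2/2; 0/2/0/0; 0/2/0/2; 0/2/2/2; 2/0/0/0; 2/0/0/2; 2/2/0/0; 2/2/0/2; 2/2/2/2}
[TSO] allowed = {0/0/0/0; 0/0/0/2; 0/0/2/2; 0/2/0/0; 0/2/0/2; 0/2/2/2; 2/0/0/0; 2/0/0/2; 2/2/0/0; 2/2/0/2; 2/2/2/2}
[PSO] allowed = {0/0/0/0; 0/0/0/2; 0/0/2/2; 0/2/0/0; 0/2/0/2; 0/2/2/2; 2/0/0/0; 2/0/0/2; 2/0/2/2; 2/2/0/0; 2/2/0/2; 2/2/2/2}
target 2/0/2/2 ∈ {PSO}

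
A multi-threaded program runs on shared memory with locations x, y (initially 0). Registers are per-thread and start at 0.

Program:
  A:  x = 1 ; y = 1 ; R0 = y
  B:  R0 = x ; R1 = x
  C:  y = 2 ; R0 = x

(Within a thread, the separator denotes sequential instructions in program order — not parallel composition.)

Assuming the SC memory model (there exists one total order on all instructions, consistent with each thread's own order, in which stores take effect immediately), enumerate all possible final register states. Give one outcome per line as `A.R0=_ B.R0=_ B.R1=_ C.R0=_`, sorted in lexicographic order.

outcome vector order: (A.R0,B.R0,B.R1,C.R0)
|SC outcomes| = 9

A.R0=1 B.R0=0 B.R1=0 C.R0=0
A.R0=1 B.R0=0 B.R1=0 C.R0=1
A.R0=1 B.R0=0 B.R1=1 C.R0=0
A.R0=1 B.R0=0 B.R1=1 C.R0=1
A.R0=1 B.R0=1 B.R1=1 C.R0=0
A.R0=1 B.R0=1 B.R1=1 C.R0=1
A.R0=2 B.R0=0 B.R1=0 C.R0=1
A.R0=2 B.R0=0 B.R1=1 C.R0=1
A.R0=2 B.R0=1 B.R1=1 C.R0=1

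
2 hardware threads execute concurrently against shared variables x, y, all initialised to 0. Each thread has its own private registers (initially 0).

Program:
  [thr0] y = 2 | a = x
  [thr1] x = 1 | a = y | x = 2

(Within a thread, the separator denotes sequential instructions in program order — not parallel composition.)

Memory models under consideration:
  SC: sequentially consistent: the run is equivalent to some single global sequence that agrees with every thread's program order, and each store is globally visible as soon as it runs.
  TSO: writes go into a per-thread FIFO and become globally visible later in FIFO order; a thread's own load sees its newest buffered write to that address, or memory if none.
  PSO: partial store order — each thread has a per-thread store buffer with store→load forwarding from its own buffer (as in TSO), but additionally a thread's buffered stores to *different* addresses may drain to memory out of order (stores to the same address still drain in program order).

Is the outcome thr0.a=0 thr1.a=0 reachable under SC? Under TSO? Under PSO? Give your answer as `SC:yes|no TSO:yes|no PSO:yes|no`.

SC:no TSO:yes PSO:yes

outcome vector order: (thr0.a,thr1.a)
SC: 5 outcomes — {(0,2), (1,0), (1,2), (2,0), (2,2)}
TSO: 6 outcomes — {(0,0), (0,2), (1,0), (1,2), (2,0), (2,2)}
PSO: 6 outcomes — {(0,0), (0,2), (1,0), (1,2), (2,0), (2,2)}
target (0,0) ∈ {TSO,PSO}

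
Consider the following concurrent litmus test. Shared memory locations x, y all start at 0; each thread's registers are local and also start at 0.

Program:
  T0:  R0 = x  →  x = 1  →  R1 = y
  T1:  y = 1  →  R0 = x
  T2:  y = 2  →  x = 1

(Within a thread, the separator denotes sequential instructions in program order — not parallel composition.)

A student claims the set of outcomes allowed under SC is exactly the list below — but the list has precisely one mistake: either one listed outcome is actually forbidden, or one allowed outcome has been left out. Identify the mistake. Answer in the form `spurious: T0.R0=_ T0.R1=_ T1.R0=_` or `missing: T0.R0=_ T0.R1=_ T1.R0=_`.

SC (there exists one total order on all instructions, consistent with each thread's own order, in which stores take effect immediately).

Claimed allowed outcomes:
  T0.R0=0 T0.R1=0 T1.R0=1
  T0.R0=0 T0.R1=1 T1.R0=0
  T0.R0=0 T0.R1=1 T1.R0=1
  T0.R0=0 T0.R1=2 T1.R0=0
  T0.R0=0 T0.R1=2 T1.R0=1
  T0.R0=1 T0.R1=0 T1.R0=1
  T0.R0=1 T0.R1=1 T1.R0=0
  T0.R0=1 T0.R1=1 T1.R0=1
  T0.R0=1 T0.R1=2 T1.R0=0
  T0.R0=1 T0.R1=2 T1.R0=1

outcome vector order: (T0.R0,T0.R1,T1.R0)
under SC → 0/0/1, 0/1/0, 0/1/1, 0/2/0, 0/2/1, 1/1/0, 1/1/1, 1/2/0, 1/2/1
claimed∖SC = {1/0/1}

spurious: T0.R0=1 T0.R1=0 T1.R0=1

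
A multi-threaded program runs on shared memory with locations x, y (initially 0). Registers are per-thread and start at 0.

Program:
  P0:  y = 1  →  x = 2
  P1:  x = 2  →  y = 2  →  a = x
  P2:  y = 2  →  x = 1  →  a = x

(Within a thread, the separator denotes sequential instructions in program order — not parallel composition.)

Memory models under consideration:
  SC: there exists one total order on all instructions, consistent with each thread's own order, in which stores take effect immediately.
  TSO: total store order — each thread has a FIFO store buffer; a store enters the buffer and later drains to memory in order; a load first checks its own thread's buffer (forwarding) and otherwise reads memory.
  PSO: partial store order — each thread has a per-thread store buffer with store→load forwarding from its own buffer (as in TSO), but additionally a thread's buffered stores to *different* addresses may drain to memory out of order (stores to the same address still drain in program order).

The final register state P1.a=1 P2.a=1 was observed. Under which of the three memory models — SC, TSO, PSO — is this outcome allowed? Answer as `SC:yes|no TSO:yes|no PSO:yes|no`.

outcome vector order: (P1.a,P2.a)
SC: 4 outcomes — {(1,1); (1,2); (2,1); (2,2)}
TSO: 4 outcomes — {(1,1); (1,2); (2,1); (2,2)}
PSO: 4 outcomes — {(1,1); (1,2); (2,1); (2,2)}
target (1,1) ∈ {SC,TSO,PSO}

SC:yes TSO:yes PSO:yes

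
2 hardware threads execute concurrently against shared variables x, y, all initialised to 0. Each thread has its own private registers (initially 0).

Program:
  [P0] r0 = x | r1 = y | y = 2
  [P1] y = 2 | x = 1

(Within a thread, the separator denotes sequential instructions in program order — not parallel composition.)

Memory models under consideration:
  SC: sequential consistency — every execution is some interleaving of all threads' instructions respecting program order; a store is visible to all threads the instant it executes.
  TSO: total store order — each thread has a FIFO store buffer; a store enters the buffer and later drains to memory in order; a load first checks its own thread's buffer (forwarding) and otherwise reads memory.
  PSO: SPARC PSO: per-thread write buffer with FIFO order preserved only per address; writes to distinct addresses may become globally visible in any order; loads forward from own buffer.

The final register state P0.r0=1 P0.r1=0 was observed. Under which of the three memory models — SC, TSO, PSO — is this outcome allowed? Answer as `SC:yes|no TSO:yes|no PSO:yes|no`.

outcome vector order: (P0.r0,P0.r1)
SC: 3 outcomes — {0/0; 0/2; 1/2}
TSO: 3 outcomes — {0/0; 0/2; 1/2}
PSO: 4 outcomes — {0/0; 0/2; 1/0; 1/2}
target 1/0 ∈ {PSO}

SC:no TSO:no PSO:yes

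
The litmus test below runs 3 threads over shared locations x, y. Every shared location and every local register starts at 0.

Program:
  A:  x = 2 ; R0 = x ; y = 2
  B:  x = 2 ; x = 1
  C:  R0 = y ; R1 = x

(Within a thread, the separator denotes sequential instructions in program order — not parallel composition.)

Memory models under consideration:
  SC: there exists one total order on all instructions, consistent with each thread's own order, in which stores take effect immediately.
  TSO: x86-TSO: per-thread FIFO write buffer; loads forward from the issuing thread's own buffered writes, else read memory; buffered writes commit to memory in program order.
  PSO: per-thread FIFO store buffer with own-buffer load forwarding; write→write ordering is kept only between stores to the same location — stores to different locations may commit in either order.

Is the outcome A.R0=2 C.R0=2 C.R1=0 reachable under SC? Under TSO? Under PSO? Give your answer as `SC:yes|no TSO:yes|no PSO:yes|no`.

SC:no TSO:no PSO:yes

outcome vector order: (A.R0,C.R0,C.R1)
[SC] allowed = {(1,0,0) (1,0,1) (1,0,2) (1,2,1) (2,0,0) (2,0,1) (2,0,2) (2,2,1) (2,2,2)}
[TSO] allowed = {(1,0,0) (1,0,1) (1,0,2) (1,2,1) (2,0,0) (2,0,1) (2,0,2) (2,2,1) (2,2,2)}
[PSO] allowed = {(1,0,0) (1,0,1) (1,0,2) (1,2,1) (2,0,0) (2,0,1) (2,0,2) (2,2,0) (2,2,1) (2,2,2)}
target (2,2,0) ∈ {PSO}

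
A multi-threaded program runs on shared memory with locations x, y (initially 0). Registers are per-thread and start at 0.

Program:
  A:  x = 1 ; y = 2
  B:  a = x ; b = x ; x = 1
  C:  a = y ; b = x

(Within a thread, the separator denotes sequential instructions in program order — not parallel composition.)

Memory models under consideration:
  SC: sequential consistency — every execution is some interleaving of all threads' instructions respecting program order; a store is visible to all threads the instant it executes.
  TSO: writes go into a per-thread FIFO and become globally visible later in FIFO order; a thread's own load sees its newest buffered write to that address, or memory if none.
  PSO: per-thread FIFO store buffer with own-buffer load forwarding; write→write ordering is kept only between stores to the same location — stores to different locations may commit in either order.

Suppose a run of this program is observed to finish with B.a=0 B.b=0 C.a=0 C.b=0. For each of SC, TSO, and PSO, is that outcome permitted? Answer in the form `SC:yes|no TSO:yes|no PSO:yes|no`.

outcome vector order: (B.a,B.b,C.a,C.b)
[SC] allowed = {0/0/0/0; 0/0/0/1; 0/0/2/1; 0/1/0/0; 0/1/0/1; 0/1/2/1; 1/1/0/0; 1/1/0/1; 1/1/2/1}
[TSO] allowed = {0/0/0/0; 0/0/0/1; 0/0/2/1; 0/1/0/0; 0/1/0/1; 0/1/2/1; 1/1/0/0; 1/1/0/1; 1/1/2/1}
[PSO] allowed = {0/0/0/0; 0/0/0/1; 0/0/2/0; 0/0/2/1; 0/1/0/0; 0/1/0/1; 0/1/2/0; 0/1/2/1; 1/1/0/0; 1/1/0/1; 1/1/2/0; 1/1/2/1}
target 0/0/0/0 ∈ {SC,TSO,PSO}

SC:yes TSO:yes PSO:yes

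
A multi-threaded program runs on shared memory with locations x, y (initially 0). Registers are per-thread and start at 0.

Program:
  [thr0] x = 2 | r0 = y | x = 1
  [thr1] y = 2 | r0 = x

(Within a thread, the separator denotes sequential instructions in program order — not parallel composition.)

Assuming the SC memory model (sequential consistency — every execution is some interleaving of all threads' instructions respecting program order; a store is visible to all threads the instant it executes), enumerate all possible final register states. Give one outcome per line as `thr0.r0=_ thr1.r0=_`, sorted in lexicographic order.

thr0.r0=0 thr1.r0=1
thr0.r0=0 thr1.r0=2
thr0.r0=2 thr1.r0=0
thr0.r0=2 thr1.r0=1
thr0.r0=2 thr1.r0=2

outcome vector order: (thr0.r0,thr1.r0)
|SC outcomes| = 5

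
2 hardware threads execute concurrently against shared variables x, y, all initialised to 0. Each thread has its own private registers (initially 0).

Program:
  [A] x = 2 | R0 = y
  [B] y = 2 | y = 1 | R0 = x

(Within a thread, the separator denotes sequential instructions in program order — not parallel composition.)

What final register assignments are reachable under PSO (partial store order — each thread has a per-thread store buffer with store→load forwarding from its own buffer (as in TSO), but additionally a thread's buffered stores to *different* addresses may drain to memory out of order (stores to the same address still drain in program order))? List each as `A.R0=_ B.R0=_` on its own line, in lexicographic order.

A.R0=0 B.R0=0
A.R0=0 B.R0=2
A.R0=1 B.R0=0
A.R0=1 B.R0=2
A.R0=2 B.R0=0
A.R0=2 B.R0=2

outcome vector order: (A.R0,B.R0)
|PSO outcomes| = 6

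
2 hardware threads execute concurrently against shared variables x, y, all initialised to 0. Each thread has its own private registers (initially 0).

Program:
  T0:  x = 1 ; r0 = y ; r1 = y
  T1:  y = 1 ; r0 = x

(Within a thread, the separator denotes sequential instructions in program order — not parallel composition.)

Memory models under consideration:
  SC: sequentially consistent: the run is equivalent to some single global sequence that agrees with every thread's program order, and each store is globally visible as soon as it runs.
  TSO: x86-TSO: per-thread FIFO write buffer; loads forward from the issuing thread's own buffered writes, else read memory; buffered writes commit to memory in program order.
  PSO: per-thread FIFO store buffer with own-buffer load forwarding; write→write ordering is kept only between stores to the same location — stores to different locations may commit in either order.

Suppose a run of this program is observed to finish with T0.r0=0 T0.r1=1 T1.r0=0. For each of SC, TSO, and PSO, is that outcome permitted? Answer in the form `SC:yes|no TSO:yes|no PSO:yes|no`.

outcome vector order: (T0.r0,T0.r1,T1.r0)
SC (4): (0,0,1); (0,1,1); (1,1,0); (1,1,1)
TSO (6): (0,0,0); (0,0,1); (0,1,0); (0,1,1); (1,1,0); (1,1,1)
PSO (6): (0,0,0); (0,0,1); (0,1,0); (0,1,1); (1,1,0); (1,1,1)
target (0,1,0) ∈ {TSO,PSO}

SC:no TSO:yes PSO:yes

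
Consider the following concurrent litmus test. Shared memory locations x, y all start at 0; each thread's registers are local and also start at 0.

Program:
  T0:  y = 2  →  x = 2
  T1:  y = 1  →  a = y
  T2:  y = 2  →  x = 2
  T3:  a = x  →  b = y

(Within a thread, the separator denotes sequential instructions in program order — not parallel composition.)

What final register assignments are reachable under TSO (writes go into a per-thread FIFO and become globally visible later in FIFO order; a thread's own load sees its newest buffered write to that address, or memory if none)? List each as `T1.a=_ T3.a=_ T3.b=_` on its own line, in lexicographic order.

T1.a=1 T3.a=0 T3.b=0
T1.a=1 T3.a=0 T3.b=1
T1.a=1 T3.a=0 T3.b=2
T1.a=1 T3.a=2 T3.b=1
T1.a=1 T3.a=2 T3.b=2
T1.a=2 T3.a=0 T3.b=0
T1.a=2 T3.a=0 T3.b=1
T1.a=2 T3.a=0 T3.b=2
T1.a=2 T3.a=2 T3.b=1
T1.a=2 T3.a=2 T3.b=2

outcome vector order: (T1.a,T3.a,T3.b)
|TSO outcomes| = 10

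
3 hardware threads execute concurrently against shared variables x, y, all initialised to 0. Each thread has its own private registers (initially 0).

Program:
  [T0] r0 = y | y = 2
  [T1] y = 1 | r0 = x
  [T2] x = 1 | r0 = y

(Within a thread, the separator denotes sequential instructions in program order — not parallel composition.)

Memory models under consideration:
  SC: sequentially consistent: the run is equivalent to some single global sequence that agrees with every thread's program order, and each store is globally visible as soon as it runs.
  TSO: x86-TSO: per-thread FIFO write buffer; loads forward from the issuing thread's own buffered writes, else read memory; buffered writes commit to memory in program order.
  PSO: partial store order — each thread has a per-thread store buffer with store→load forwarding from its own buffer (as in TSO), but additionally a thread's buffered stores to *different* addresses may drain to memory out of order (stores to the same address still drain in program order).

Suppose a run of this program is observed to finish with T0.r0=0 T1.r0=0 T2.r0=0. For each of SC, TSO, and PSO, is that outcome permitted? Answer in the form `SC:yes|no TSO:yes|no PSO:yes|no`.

outcome vector order: (T0.r0,T1.r0,T2.r0)
[SC] allowed = {<0 0 1> <0 0 2> <0 1 0> <0 1 1> <0 1 2> <1 0 1> <1 0 2> <1 1 0> <1 1 1> <1 1 2>}
[TSO] allowed = {<0 0 0> <0 0 1> <0 0 2> <0 1 0> <0 1 1> <0 1 2> <1 0 0> <1 0 1> <1 0 2> <1 1 0> <1 1 1> <1 1 2>}
[PSO] allowed = {<0 0 0> <0 0 1> <0 0 2> <0 1 0> <0 1 1> <0 1 2> <1 0 0> <1 0 1> <1 0 2> <1 1 0> <1 1 1> <1 1 2>}
target <0 0 0> ∈ {TSO,PSO}

SC:no TSO:yes PSO:yes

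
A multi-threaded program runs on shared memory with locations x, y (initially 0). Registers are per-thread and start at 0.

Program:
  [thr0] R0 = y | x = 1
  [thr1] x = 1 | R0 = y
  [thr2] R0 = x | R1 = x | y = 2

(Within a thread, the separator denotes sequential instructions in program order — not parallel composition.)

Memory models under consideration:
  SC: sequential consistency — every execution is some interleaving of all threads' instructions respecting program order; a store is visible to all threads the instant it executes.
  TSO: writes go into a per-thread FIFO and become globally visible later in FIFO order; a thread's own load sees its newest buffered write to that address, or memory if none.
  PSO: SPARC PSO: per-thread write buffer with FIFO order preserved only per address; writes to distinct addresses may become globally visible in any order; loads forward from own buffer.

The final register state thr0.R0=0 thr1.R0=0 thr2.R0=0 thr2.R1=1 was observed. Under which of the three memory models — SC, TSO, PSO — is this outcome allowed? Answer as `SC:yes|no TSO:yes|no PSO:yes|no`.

outcome vector order: (thr0.R0,thr1.R0,thr2.R0,thr2.R1)
[SC] allowed = {<0 0 0 0> <0 0 0 1> <0 0 1 1> <0 2 0 0> <0 2 0 1> <0 2 1 1> <2 0 0 0> <2 0 0 1> <2 0 1 1> <2 2 0 0> <2 2 0 1> <2 2 1 1>}
[TSO] allowed = {<0 0 0 0> <0 0 0 1> <0 0 1 1> <0 2 0 0> <0 2 0 1> <0 2 1 1> <2 0 0 0> <2 0 0 1> <2 0 1 1> <2 2 0 0> <2 2 0 1> <2 2 1 1>}
[PSO] allowed = {<0 0 0 0> <0 0 0 1> <0 0 1 1> <0 2 0 0> <0 2 0 1> <0 2 1 1> <2 0 0 0> <2 0 0 1> <2 0 1 1> <2 2 0 0> <2 2 0 1> <2 2 1 1>}
target <0 0 0 1> ∈ {SC,TSO,PSO}

SC:yes TSO:yes PSO:yes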